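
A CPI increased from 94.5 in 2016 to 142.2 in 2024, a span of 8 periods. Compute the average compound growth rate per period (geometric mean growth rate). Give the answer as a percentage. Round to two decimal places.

Growth factor = (142.2/94.5)^(1/8) = (1.504762)^(1/8) = 1.052406
Growth rate = 1.052406 − 1 = 0.052406 = 5.2406%

5.24%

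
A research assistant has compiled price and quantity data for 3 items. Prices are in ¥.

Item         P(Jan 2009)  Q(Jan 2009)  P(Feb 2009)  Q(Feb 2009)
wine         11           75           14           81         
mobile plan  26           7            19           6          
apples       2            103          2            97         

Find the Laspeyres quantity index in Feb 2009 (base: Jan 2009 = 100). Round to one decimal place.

102.3

Laspeyres quantity index uses base-period prices as weights.
ΣP(Jan 2009)·Q(Feb 2009) = 11×81 + 26×6 + 2×97 = 891 + 156 + 194 = 1241
ΣP(Jan 2009)·Q(Jan 2009) = 11×75 + 26×7 + 2×103 = 825 + 182 + 206 = 1213
Index = 1241 / 1213 × 100 = 102.3083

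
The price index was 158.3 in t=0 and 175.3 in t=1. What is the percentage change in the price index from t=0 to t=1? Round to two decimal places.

10.74%

Change = (175.3 − 158.3) / 158.3 × 100
       = 17.0 / 158.3 × 100 = 10.7391%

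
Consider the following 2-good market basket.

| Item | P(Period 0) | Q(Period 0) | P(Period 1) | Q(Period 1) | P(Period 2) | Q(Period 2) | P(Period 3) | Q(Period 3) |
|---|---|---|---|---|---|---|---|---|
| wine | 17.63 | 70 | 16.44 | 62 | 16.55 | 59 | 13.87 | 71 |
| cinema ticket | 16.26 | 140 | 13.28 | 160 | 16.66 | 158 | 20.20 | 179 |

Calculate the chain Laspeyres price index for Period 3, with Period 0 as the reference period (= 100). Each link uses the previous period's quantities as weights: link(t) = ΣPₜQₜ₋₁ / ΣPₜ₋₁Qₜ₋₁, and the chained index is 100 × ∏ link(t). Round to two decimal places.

Link Period 0→Period 1:
ΣP(Period 1)Q(Period 0) = 16.44×70 + 13.28×140 = 1150.8 + 1859.2 = 3010
ΣP(Period 0)Q(Period 0) = 17.63×70 + 16.26×140 = 1234.1 + 2276.4 = 3510.5
link = 3010/3510.5 = 0.857428
Link Period 1→Period 2:
ΣP(Period 2)Q(Period 1) = 16.55×62 + 16.66×160 = 1026.1 + 2665.6 = 3691.7
ΣP(Period 1)Q(Period 1) = 16.44×62 + 13.28×160 = 1019.28 + 2124.8 = 3144.08
link = 3691.7/3144.08 = 1.174175
Link Period 2→Period 3:
ΣP(Period 3)Q(Period 2) = 13.87×59 + 20.20×158 = 818.33 + 3191.6 = 4009.93
ΣP(Period 2)Q(Period 2) = 16.55×59 + 16.66×158 = 976.45 + 2632.28 = 3608.73
link = 4009.93/3608.73 = 1.111175
Chained index = 100 × 0.857428 × 1.174175 × 1.111175 = 111.8698

111.87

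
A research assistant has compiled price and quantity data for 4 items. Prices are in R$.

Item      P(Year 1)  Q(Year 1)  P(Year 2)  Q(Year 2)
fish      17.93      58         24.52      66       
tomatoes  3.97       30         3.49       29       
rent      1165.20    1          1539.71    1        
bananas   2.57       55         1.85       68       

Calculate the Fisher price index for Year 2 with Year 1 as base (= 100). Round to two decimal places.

Laspeyres component (base-period weights):
ΣP(Year 2)Q(Year 1) = 24.52×58 + 3.49×30 + 1539.71×1 + 1.85×55 = 1422.16 + 104.7 + 1539.71 + 101.75 = 3168.32
ΣP(Year 1)Q(Year 1) = 17.93×58 + 3.97×30 + 1165.20×1 + 2.57×55 = 1039.94 + 119.1 + 1165.2 + 141.35 = 2465.59
L = 3168.32 / 2465.59 × 100 = 128.5015
Paasche component (current-period weights):
ΣP(Year 2)Q(Year 2) = 24.52×66 + 3.49×29 + 1539.71×1 + 1.85×68 = 1618.32 + 101.21 + 1539.71 + 125.8 = 3385.04
ΣP(Year 1)Q(Year 2) = 17.93×66 + 3.97×29 + 1165.20×1 + 2.57×68 = 1183.38 + 115.13 + 1165.2 + 174.76 = 2638.47
P = 3385.04 / 2638.47 × 100 = 128.2956
Fisher = √(L × P) = √(128.5015 × 128.2956) = 128.3985

128.40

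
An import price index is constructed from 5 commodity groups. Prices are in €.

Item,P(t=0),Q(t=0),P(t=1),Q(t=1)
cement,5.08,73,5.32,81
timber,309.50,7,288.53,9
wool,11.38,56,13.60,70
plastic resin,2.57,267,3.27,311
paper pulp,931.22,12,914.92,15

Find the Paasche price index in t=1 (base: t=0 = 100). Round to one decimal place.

99.8

Paasche price index uses current-period quantities as weights.
ΣP(t=1)·Q(t=1) = 5.32×81 + 288.53×9 + 13.60×70 + 3.27×311 + 914.92×15 = 430.92 + 2596.77 + 952 + 1016.97 + 13723.8 = 18720.46
ΣP(t=0)·Q(t=1) = 5.08×81 + 309.50×9 + 11.38×70 + 2.57×311 + 931.22×15 = 411.48 + 2785.5 + 796.6 + 799.27 + 13968.3 = 18761.15
Index = 18720.46 / 18761.15 × 100 = 99.7831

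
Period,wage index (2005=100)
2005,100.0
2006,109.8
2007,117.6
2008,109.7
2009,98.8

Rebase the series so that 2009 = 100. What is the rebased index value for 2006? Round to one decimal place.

Rebased(2006) = 109.8 / 98.8 × 100 = 111.1336

111.1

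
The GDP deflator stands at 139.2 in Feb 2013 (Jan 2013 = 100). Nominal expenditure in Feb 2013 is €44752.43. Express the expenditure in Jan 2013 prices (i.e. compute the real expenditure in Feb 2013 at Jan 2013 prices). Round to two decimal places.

32149.73

Real = Nominal ÷ (Index/100) = 44752.43 ÷ (139.2/100)
     = 44752.43 ÷ 1.392 = 32149.7342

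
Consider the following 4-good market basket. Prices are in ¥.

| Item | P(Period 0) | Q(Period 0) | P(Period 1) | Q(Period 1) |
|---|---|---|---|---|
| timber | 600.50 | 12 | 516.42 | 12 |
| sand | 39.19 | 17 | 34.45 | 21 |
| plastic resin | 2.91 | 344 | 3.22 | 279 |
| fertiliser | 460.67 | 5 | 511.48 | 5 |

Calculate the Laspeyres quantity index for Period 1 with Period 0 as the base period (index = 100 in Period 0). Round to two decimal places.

Laspeyres quantity index uses base-period prices as weights.
ΣP(Period 0)·Q(Period 1) = 600.50×12 + 39.19×21 + 2.91×279 + 460.67×5 = 7206 + 822.99 + 811.89 + 2303.35 = 11144.23
ΣP(Period 0)·Q(Period 0) = 600.50×12 + 39.19×17 + 2.91×344 + 460.67×5 = 7206 + 666.23 + 1001.04 + 2303.35 = 11176.62
Index = 11144.23 / 11176.62 × 100 = 99.7102

99.71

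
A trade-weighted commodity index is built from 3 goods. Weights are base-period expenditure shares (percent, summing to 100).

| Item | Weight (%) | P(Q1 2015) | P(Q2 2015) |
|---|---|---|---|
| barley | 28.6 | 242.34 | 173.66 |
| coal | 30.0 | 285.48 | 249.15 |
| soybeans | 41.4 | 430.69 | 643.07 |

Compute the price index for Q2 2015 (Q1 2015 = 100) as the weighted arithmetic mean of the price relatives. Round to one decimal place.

barley: 28.6 × (173.66/242.34) = 28.6 × 0.716597 = 20.4947
coal: 30.0 × (249.15/285.48) = 30.0 × 0.872741 = 26.1822
soybeans: 41.4 × (643.07/430.69) = 41.4 × 1.493116 = 61.8150
Index = Σ wᵢ·(p₁ᵢ/p₀ᵢ) = 20.4947 + 26.1822 + 61.8150 = 108.4919

108.5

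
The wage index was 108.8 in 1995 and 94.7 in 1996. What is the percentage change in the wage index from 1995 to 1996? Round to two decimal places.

Change = (94.7 − 108.8) / 108.8 × 100
       = -14.1 / 108.8 × 100 = -12.9596%

-12.96%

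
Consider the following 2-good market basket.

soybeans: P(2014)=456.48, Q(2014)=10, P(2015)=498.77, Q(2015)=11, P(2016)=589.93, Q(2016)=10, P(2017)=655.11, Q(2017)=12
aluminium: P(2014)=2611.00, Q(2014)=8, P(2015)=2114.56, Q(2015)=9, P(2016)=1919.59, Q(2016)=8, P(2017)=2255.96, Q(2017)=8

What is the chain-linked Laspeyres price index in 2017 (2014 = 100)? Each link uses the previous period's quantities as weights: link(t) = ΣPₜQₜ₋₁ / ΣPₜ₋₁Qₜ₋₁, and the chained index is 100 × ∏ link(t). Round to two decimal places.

Link 2014→2015:
ΣP(2015)Q(2014) = 498.77×10 + 2114.56×8 = 4987.7 + 16916.48 = 21904.18
ΣP(2014)Q(2014) = 456.48×10 + 2611.00×8 = 4564.8 + 20888 = 25452.8
link = 21904.18/25452.8 = 0.860580
Link 2015→2016:
ΣP(2016)Q(2015) = 589.93×11 + 1919.59×9 = 6489.23 + 17276.31 = 23765.54
ΣP(2015)Q(2015) = 498.77×11 + 2114.56×9 = 5486.47 + 19031.04 = 24517.51
link = 23765.54/24517.51 = 0.969329
Link 2016→2017:
ΣP(2017)Q(2016) = 655.11×10 + 2255.96×8 = 6551.1 + 18047.68 = 24598.78
ΣP(2016)Q(2016) = 589.93×10 + 1919.59×8 = 5899.3 + 15356.72 = 21256.02
link = 24598.78/21256.02 = 1.157262
Chained index = 100 × 0.860580 × 0.969329 × 1.157262 = 96.5371

96.54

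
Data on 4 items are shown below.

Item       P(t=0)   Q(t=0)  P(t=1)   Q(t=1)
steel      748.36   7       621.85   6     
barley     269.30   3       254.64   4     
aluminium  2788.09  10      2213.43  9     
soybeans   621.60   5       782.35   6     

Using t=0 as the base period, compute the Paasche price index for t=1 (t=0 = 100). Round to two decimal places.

Paasche price index uses current-period quantities as weights.
ΣP(t=1)·Q(t=1) = 621.85×6 + 254.64×4 + 2213.43×9 + 782.35×6 = 3731.1 + 1018.56 + 19920.87 + 4694.1 = 29364.63
ΣP(t=0)·Q(t=1) = 748.36×6 + 269.30×4 + 2788.09×9 + 621.60×6 = 4490.16 + 1077.2 + 25092.81 + 3729.6 = 34389.77
Index = 29364.63 / 34389.77 × 100 = 85.3877

85.39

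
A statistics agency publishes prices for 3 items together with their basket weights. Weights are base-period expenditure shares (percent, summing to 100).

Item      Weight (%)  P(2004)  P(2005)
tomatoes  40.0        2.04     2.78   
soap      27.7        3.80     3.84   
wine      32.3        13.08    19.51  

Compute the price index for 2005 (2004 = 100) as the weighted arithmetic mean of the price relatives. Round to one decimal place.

tomatoes: 40.0 × (2.78/2.04) = 40.0 × 1.362745 = 54.5098
soap: 27.7 × (3.84/3.80) = 27.7 × 1.010526 = 27.9916
wine: 32.3 × (19.51/13.08) = 32.3 × 1.491590 = 48.1784
Index = Σ wᵢ·(p₁ᵢ/p₀ᵢ) = 54.5098 + 27.9916 + 48.1784 = 130.6797

130.7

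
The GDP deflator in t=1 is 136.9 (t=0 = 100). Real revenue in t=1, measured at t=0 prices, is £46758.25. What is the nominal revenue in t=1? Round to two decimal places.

64012.04

Nominal = Real × (Index/100) = 46758.25 × (136.9/100)
        = 46758.25 × 1.369 = 64012.0442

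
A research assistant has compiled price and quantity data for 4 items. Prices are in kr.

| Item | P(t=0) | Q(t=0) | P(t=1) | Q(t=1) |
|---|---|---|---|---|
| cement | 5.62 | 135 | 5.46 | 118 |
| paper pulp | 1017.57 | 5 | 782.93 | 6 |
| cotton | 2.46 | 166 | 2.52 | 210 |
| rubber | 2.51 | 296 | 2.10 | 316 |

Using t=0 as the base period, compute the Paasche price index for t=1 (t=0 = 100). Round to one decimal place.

Paasche price index uses current-period quantities as weights.
ΣP(t=1)·Q(t=1) = 5.46×118 + 782.93×6 + 2.52×210 + 2.10×316 = 644.28 + 4697.58 + 529.2 + 663.6 = 6534.66
ΣP(t=0)·Q(t=1) = 5.62×118 + 1017.57×6 + 2.46×210 + 2.51×316 = 663.16 + 6105.42 + 516.6 + 793.16 = 8078.34
Index = 6534.66 / 8078.34 × 100 = 80.8911

80.9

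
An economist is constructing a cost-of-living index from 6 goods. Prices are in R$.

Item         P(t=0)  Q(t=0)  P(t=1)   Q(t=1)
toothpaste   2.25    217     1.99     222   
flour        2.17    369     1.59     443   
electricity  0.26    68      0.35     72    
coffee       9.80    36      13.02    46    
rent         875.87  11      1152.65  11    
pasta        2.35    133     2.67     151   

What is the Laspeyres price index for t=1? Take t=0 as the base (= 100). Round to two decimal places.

125.32

Laspeyres price index uses base-period quantities as weights.
ΣP(t=1)·Q(t=0) = 1.99×217 + 1.59×369 + 0.35×68 + 13.02×36 + 1152.65×11 + 2.67×133 = 431.83 + 586.71 + 23.8 + 468.72 + 12679.15 + 355.11 = 14545.32
ΣP(t=0)·Q(t=0) = 2.25×217 + 2.17×369 + 0.26×68 + 9.80×36 + 875.87×11 + 2.35×133 = 488.25 + 800.73 + 17.68 + 352.8 + 9634.57 + 312.55 = 11606.58
Index = 14545.32 / 11606.58 × 100 = 125.3196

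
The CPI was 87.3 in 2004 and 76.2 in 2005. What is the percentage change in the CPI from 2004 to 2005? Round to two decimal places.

-12.71%

Change = (76.2 − 87.3) / 87.3 × 100
       = -11.1 / 87.3 × 100 = -12.7148%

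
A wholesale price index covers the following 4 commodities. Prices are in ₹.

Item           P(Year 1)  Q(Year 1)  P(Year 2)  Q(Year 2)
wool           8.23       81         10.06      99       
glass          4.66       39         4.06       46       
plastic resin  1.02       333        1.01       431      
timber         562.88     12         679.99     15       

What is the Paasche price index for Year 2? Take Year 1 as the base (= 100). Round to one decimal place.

Paasche price index uses current-period quantities as weights.
ΣP(Year 2)·Q(Year 2) = 10.06×99 + 4.06×46 + 1.01×431 + 679.99×15 = 995.94 + 186.76 + 435.31 + 10199.85 = 11817.86
ΣP(Year 1)·Q(Year 2) = 8.23×99 + 4.66×46 + 1.02×431 + 562.88×15 = 814.77 + 214.36 + 439.62 + 8443.2 = 9911.95
Index = 11817.86 / 9911.95 × 100 = 119.2284

119.2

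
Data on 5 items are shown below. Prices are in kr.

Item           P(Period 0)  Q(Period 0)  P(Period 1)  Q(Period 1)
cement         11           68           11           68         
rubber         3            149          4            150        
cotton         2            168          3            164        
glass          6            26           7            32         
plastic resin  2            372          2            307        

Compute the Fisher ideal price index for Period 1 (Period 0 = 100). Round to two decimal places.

114.47

Laspeyres component (base-period weights):
ΣP(Period 1)Q(Period 0) = 11×68 + 4×149 + 3×168 + 7×26 + 2×372 = 748 + 596 + 504 + 182 + 744 = 2774
ΣP(Period 0)Q(Period 0) = 11×68 + 3×149 + 2×168 + 6×26 + 2×372 = 748 + 447 + 336 + 156 + 744 = 2431
L = 2774 / 2431 × 100 = 114.1094
Paasche component (current-period weights):
ΣP(Period 1)Q(Period 1) = 11×68 + 4×150 + 3×164 + 7×32 + 2×307 = 748 + 600 + 492 + 224 + 614 = 2678
ΣP(Period 0)Q(Period 1) = 11×68 + 3×150 + 2×164 + 6×32 + 2×307 = 748 + 450 + 328 + 192 + 614 = 2332
P = 2678 / 2332 × 100 = 114.8370
Fisher = √(L × P) = √(114.1094 × 114.8370) = 114.4727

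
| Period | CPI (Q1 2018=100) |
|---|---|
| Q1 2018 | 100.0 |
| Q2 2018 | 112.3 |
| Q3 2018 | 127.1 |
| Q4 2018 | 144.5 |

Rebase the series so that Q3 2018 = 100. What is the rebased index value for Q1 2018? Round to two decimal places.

Rebased(Q1 2018) = 100.0 / 127.1 × 100 = 78.6782

78.68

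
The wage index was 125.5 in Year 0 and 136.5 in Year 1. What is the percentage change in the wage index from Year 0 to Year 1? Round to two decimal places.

Change = (136.5 − 125.5) / 125.5 × 100
       = 11.0 / 125.5 × 100 = 8.7649%

8.76%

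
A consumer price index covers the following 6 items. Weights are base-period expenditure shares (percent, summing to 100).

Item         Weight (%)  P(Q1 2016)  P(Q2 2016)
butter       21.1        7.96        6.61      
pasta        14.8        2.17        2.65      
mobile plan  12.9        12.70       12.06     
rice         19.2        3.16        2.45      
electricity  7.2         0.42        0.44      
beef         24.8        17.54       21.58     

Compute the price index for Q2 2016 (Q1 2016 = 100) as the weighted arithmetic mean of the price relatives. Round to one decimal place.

butter: 21.1 × (6.61/7.96) = 21.1 × 0.830402 = 17.5215
pasta: 14.8 × (2.65/2.17) = 14.8 × 1.221198 = 18.0737
mobile plan: 12.9 × (12.06/12.70) = 12.9 × 0.949606 = 12.2499
rice: 19.2 × (2.45/3.16) = 19.2 × 0.775316 = 14.8861
electricity: 7.2 × (0.44/0.42) = 7.2 × 1.047619 = 7.5429
beef: 24.8 × (21.58/17.54) = 24.8 × 1.230331 = 30.5122
Index = Σ wᵢ·(p₁ᵢ/p₀ᵢ) = 17.5215 + 18.0737 + 12.2499 + 14.8861 + 7.5429 + 30.5122 = 100.7863

100.8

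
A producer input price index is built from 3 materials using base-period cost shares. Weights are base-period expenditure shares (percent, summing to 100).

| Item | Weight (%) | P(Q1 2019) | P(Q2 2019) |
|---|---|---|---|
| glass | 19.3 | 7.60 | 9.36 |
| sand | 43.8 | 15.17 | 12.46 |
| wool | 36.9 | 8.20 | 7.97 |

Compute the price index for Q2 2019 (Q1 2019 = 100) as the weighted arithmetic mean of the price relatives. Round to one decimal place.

glass: 19.3 × (9.36/7.60) = 19.3 × 1.231579 = 23.7695
sand: 43.8 × (12.46/15.17) = 43.8 × 0.821358 = 35.9755
wool: 36.9 × (7.97/8.20) = 36.9 × 0.971951 = 35.8650
Index = Σ wᵢ·(p₁ᵢ/p₀ᵢ) = 23.7695 + 35.9755 + 35.8650 = 95.6100

95.6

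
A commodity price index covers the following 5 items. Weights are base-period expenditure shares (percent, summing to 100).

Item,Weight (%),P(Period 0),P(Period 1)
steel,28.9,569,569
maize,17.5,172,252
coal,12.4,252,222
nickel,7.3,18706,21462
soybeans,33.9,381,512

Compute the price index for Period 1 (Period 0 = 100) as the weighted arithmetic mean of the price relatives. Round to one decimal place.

119.4

steel: 28.9 × (569/569) = 28.9 × 1.000000 = 28.9000
maize: 17.5 × (252/172) = 17.5 × 1.465116 = 25.6395
coal: 12.4 × (222/252) = 12.4 × 0.880952 = 10.9238
nickel: 7.3 × (21462/18706) = 7.3 × 1.147332 = 8.3755
soybeans: 33.9 × (512/381) = 33.9 × 1.343832 = 45.5559
Index = Σ wᵢ·(p₁ᵢ/p₀ᵢ) = 28.9000 + 25.6395 + 10.9238 + 8.3755 + 45.5559 = 119.3948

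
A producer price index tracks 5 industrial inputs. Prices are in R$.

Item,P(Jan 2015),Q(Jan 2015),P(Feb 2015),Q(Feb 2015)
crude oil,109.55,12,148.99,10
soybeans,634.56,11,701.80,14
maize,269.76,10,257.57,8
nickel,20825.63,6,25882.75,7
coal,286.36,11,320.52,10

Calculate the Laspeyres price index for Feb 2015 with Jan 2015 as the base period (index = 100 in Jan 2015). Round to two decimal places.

122.87

Laspeyres price index uses base-period quantities as weights.
ΣP(Feb 2015)·Q(Jan 2015) = 148.99×12 + 701.80×11 + 257.57×10 + 25882.75×6 + 320.52×11 = 1787.88 + 7719.8 + 2575.7 + 155296.5 + 3525.72 = 170905.6
ΣP(Jan 2015)·Q(Jan 2015) = 109.55×12 + 634.56×11 + 269.76×10 + 20825.63×6 + 286.36×11 = 1314.6 + 6980.16 + 2697.6 + 124953.78 + 3149.96 = 139096.1
Index = 170905.6 / 139096.1 × 100 = 122.8687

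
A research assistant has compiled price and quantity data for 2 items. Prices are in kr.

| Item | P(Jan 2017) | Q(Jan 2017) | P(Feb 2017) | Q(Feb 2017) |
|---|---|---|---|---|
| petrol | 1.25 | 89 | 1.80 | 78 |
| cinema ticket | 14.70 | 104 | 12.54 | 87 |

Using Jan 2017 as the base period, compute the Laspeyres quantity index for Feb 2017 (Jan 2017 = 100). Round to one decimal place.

83.9

Laspeyres quantity index uses base-period prices as weights.
ΣP(Jan 2017)·Q(Feb 2017) = 1.25×78 + 14.70×87 = 97.5 + 1278.9 = 1376.4
ΣP(Jan 2017)·Q(Jan 2017) = 1.25×89 + 14.70×104 = 111.25 + 1528.8 = 1640.05
Index = 1376.4 / 1640.05 × 100 = 83.9243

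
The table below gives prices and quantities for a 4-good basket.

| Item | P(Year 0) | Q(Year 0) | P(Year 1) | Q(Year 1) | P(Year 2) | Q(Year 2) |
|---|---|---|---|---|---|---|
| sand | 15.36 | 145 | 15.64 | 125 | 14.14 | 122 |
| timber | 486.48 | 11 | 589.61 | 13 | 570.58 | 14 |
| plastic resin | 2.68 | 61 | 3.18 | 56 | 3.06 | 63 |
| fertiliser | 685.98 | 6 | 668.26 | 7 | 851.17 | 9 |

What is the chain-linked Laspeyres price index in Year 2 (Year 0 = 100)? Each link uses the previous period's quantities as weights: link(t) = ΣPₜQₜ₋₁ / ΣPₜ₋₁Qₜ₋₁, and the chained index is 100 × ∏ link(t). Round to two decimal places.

115.60

Link Year 0→Year 1:
ΣP(Year 1)Q(Year 0) = 15.64×145 + 589.61×11 + 3.18×61 + 668.26×6 = 2267.8 + 6485.71 + 193.98 + 4009.56 = 12957.05
ΣP(Year 0)Q(Year 0) = 15.36×145 + 486.48×11 + 2.68×61 + 685.98×6 = 2227.2 + 5351.28 + 163.48 + 4115.88 = 11857.84
link = 12957.05/11857.84 = 1.092699
Link Year 1→Year 2:
ΣP(Year 2)Q(Year 1) = 14.14×125 + 570.58×13 + 3.06×56 + 851.17×7 = 1767.5 + 7417.54 + 171.36 + 5958.19 = 15314.59
ΣP(Year 1)Q(Year 1) = 15.64×125 + 589.61×13 + 3.18×56 + 668.26×7 = 1955 + 7664.93 + 178.08 + 4677.82 = 14475.83
link = 15314.59/14475.83 = 1.057942
Chained index = 100 × 1.092699 × 1.057942 = 115.6012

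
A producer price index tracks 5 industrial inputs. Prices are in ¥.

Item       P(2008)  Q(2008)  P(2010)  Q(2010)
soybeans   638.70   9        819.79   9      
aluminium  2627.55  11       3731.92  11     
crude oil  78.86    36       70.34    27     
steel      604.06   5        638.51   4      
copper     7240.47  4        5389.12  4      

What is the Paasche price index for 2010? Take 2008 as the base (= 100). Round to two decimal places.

109.21

Paasche price index uses current-period quantities as weights.
ΣP(2010)·Q(2010) = 819.79×9 + 3731.92×11 + 70.34×27 + 638.51×4 + 5389.12×4 = 7378.11 + 41051.12 + 1899.18 + 2554.04 + 21556.48 = 74438.93
ΣP(2008)·Q(2010) = 638.70×9 + 2627.55×11 + 78.86×27 + 604.06×4 + 7240.47×4 = 5748.3 + 28903.05 + 2129.22 + 2416.24 + 28961.88 = 68158.69
Index = 74438.93 / 68158.69 × 100 = 109.2141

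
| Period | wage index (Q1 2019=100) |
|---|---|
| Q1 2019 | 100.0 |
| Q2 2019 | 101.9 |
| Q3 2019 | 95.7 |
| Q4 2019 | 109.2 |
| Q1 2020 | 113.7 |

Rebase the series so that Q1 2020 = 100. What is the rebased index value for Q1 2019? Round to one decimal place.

88.0

Rebased(Q1 2019) = 100.0 / 113.7 × 100 = 87.9507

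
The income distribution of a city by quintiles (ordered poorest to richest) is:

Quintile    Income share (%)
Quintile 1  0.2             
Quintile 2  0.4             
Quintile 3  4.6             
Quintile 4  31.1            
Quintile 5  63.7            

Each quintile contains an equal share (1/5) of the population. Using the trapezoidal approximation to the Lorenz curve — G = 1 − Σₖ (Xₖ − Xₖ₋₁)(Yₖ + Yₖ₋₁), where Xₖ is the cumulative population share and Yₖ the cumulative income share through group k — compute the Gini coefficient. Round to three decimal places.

Cumulative income shares Yₖ: 0.0020, 0.0060, 0.0520, 0.3630, 1.0000
Σ (Xₖ−Xₖ₋₁)(Yₖ+Yₖ₋₁) = (1/5)(0.0020+0.0000) + (1/5)(0.0060+0.0020) + (1/5)(0.0520+0.0060) + (1/5)(0.3630+0.0520) + (1/5)(1.0000+0.3630)
  = 0.0004 + 0.0016 + 0.0116 + 0.0830 + 0.2726 = 0.3692
G = 1 − 0.3692 = 0.6308

0.631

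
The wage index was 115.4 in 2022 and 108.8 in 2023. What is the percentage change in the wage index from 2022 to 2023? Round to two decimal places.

-5.72%

Change = (108.8 − 115.4) / 115.4 × 100
       = -6.6 / 115.4 × 100 = -5.7192%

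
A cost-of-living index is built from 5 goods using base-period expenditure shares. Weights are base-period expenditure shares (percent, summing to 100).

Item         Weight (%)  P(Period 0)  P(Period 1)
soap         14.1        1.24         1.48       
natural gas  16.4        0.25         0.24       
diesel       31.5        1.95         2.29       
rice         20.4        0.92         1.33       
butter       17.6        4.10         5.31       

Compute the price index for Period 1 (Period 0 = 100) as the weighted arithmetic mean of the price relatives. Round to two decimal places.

soap: 14.1 × (1.48/1.24) = 14.1 × 1.193548 = 16.8290
natural gas: 16.4 × (0.24/0.25) = 16.4 × 0.960000 = 15.7440
diesel: 31.5 × (2.29/1.95) = 31.5 × 1.174359 = 36.9923
rice: 20.4 × (1.33/0.92) = 20.4 × 1.445652 = 29.4913
butter: 17.6 × (5.31/4.10) = 17.6 × 1.295122 = 22.7941
Index = Σ wᵢ·(p₁ᵢ/p₀ᵢ) = 16.8290 + 15.7440 + 36.9923 + 29.4913 + 22.7941 = 121.8508

121.85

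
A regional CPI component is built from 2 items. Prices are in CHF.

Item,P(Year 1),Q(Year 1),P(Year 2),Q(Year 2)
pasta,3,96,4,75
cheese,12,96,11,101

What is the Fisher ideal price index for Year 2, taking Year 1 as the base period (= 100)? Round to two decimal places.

99.09

Laspeyres component (base-period weights):
ΣP(Year 2)Q(Year 1) = 4×96 + 11×96 = 384 + 1056 = 1440
ΣP(Year 1)Q(Year 1) = 3×96 + 12×96 = 288 + 1152 = 1440
L = 1440 / 1440 × 100 = 100.0000
Paasche component (current-period weights):
ΣP(Year 2)Q(Year 2) = 4×75 + 11×101 = 300 + 1111 = 1411
ΣP(Year 1)Q(Year 2) = 3×75 + 12×101 = 225 + 1212 = 1437
P = 1411 / 1437 × 100 = 98.1907
Fisher = √(L × P) = √(100.0000 × 98.1907) = 99.0912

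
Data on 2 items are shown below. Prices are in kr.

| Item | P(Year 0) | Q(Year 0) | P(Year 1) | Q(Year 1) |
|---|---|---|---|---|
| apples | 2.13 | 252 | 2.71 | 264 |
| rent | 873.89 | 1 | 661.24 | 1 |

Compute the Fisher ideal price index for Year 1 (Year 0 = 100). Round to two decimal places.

95.57

Laspeyres component (base-period weights):
ΣP(Year 1)Q(Year 0) = 2.71×252 + 661.24×1 = 682.92 + 661.24 = 1344.16
ΣP(Year 0)Q(Year 0) = 2.13×252 + 873.89×1 = 536.76 + 873.89 = 1410.65
L = 1344.16 / 1410.65 × 100 = 95.2866
Paasche component (current-period weights):
ΣP(Year 1)Q(Year 1) = 2.71×264 + 661.24×1 = 715.44 + 661.24 = 1376.68
ΣP(Year 0)Q(Year 1) = 2.13×264 + 873.89×1 = 562.32 + 873.89 = 1436.21
P = 1376.68 / 1436.21 × 100 = 95.8551
Fisher = √(L × P) = √(95.2866 × 95.8551) = 95.5704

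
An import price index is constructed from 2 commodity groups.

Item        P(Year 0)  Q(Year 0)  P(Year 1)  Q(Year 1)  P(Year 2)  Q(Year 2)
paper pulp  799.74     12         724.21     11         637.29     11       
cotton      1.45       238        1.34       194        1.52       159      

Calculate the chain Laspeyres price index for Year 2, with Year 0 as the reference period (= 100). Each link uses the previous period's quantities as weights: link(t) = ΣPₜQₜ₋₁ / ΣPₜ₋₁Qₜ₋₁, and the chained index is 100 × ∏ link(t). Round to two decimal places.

80.47

Link Year 0→Year 1:
ΣP(Year 1)Q(Year 0) = 724.21×12 + 1.34×238 = 8690.52 + 318.92 = 9009.44
ΣP(Year 0)Q(Year 0) = 799.74×12 + 1.45×238 = 9596.88 + 345.1 = 9941.98
link = 9009.44/9941.98 = 0.906202
Link Year 1→Year 2:
ΣP(Year 2)Q(Year 1) = 637.29×11 + 1.52×194 = 7010.19 + 294.88 = 7305.07
ΣP(Year 1)Q(Year 1) = 724.21×11 + 1.34×194 = 7966.31 + 259.96 = 8226.27
link = 7305.07/8226.27 = 0.888017
Chained index = 100 × 0.906202 × 0.888017 = 80.4723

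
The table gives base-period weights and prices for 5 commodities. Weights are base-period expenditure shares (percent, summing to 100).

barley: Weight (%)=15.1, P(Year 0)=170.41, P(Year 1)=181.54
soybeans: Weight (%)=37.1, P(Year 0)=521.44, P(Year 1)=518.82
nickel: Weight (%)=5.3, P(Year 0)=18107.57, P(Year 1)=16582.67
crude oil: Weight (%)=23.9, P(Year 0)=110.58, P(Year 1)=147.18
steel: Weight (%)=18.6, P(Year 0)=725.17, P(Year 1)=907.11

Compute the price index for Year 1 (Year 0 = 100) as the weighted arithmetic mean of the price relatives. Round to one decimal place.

barley: 15.1 × (181.54/170.41) = 15.1 × 1.065313 = 16.0862
soybeans: 37.1 × (518.82/521.44) = 37.1 × 0.994975 = 36.9136
nickel: 5.3 × (16582.67/18107.57) = 5.3 × 0.915787 = 4.8537
crude oil: 23.9 × (147.18/110.58) = 23.9 × 1.330982 = 31.8105
steel: 18.6 × (907.11/725.17) = 18.6 × 1.250893 = 23.2666
Index = Σ wᵢ·(p₁ᵢ/p₀ᵢ) = 16.0862 + 36.9136 + 4.8537 + 31.8105 + 23.2666 = 112.9306

112.9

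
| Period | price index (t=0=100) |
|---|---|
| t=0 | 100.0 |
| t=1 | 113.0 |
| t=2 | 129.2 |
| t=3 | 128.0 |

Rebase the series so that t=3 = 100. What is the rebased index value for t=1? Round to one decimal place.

88.3

Rebased(t=1) = 113.0 / 128.0 × 100 = 88.2812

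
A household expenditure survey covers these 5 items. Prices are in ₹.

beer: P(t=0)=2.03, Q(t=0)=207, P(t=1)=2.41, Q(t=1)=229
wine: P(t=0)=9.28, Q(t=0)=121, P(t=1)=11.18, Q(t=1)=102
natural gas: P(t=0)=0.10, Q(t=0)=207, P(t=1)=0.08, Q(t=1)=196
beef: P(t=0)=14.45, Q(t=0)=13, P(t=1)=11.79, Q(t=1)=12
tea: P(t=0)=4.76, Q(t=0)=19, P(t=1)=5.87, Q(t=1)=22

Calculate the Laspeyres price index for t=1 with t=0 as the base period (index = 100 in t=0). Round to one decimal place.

Laspeyres price index uses base-period quantities as weights.
ΣP(t=1)·Q(t=0) = 2.41×207 + 11.18×121 + 0.08×207 + 11.79×13 + 5.87×19 = 498.87 + 1352.78 + 16.56 + 153.27 + 111.53 = 2133.01
ΣP(t=0)·Q(t=0) = 2.03×207 + 9.28×121 + 0.10×207 + 14.45×13 + 4.76×19 = 420.21 + 1122.88 + 20.7 + 187.85 + 90.44 = 1842.08
Index = 2133.01 / 1842.08 × 100 = 115.7936

115.8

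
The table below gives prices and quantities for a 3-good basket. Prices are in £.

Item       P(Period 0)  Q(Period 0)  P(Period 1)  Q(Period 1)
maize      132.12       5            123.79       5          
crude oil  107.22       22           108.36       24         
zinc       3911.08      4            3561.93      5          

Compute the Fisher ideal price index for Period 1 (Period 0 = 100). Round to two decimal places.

Laspeyres component (base-period weights):
ΣP(Period 1)Q(Period 0) = 123.79×5 + 108.36×22 + 3561.93×4 = 618.95 + 2383.92 + 14247.72 = 17250.59
ΣP(Period 0)Q(Period 0) = 132.12×5 + 107.22×22 + 3911.08×4 = 660.6 + 2358.84 + 15644.32 = 18663.76
L = 17250.59 / 18663.76 × 100 = 92.4283
Paasche component (current-period weights):
ΣP(Period 1)Q(Period 1) = 123.79×5 + 108.36×24 + 3561.93×5 = 618.95 + 2600.64 + 17809.65 = 21029.24
ΣP(Period 0)Q(Period 1) = 132.12×5 + 107.22×24 + 3911.08×5 = 660.6 + 2573.28 + 19555.4 = 22789.28
P = 21029.24 / 22789.28 × 100 = 92.2769
Fisher = √(L × P) = √(92.4283 × 92.2769) = 92.3526

92.35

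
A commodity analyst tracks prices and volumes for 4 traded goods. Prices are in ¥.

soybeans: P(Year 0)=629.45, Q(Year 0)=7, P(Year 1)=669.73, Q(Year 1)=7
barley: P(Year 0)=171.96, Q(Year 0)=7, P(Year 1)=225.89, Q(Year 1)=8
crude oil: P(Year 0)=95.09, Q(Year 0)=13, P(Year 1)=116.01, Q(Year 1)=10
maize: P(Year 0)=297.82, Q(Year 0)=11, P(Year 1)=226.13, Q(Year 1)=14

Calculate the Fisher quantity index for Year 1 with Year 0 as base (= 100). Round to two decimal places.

Laspeyres component (base-period weights):
ΣP(Year 0)Q(Year 1) = 629.45×7 + 171.96×8 + 95.09×10 + 297.82×14 = 4406.15 + 1375.68 + 950.9 + 4169.48 = 10902.21
ΣP(Year 0)Q(Year 0) = 629.45×7 + 171.96×7 + 95.09×13 + 297.82×11 = 4406.15 + 1203.72 + 1236.17 + 3276.02 = 10122.06
L = 10902.21 / 10122.06 × 100 = 107.7074
Paasche component (current-period weights):
ΣP(Year 1)Q(Year 1) = 669.73×7 + 225.89×8 + 116.01×10 + 226.13×14 = 4688.11 + 1807.12 + 1160.1 + 3165.82 = 10821.15
ΣP(Year 1)Q(Year 0) = 669.73×7 + 225.89×7 + 116.01×13 + 226.13×11 = 4688.11 + 1581.23 + 1508.13 + 2487.43 = 10264.9
P = 10821.15 / 10264.9 × 100 = 105.4190
Fisher = √(L × P) = √(107.7074 × 105.4190) = 106.5570

106.56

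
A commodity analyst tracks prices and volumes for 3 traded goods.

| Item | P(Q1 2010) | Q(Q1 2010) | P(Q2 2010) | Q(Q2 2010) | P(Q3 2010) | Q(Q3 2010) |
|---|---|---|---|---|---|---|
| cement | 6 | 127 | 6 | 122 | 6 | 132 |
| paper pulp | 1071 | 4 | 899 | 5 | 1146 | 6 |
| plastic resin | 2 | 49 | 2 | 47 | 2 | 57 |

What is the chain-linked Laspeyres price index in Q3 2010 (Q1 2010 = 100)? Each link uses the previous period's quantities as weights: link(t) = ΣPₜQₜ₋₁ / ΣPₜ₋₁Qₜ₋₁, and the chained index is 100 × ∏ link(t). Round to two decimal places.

Link Q1 2010→Q2 2010:
ΣP(Q2 2010)Q(Q1 2010) = 6×127 + 899×4 + 2×49 = 762 + 3596 + 98 = 4456
ΣP(Q1 2010)Q(Q1 2010) = 6×127 + 1071×4 + 2×49 = 762 + 4284 + 98 = 5144
link = 4456/5144 = 0.866252
Link Q2 2010→Q3 2010:
ΣP(Q3 2010)Q(Q2 2010) = 6×122 + 1146×5 + 2×47 = 732 + 5730 + 94 = 6556
ΣP(Q2 2010)Q(Q2 2010) = 6×122 + 899×5 + 2×47 = 732 + 4495 + 94 = 5321
link = 6556/5321 = 1.232099
Chained index = 100 × 0.866252 × 1.232099 = 106.7308

106.73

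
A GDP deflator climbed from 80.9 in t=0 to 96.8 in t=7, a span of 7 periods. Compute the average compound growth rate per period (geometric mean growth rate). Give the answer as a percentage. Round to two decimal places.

2.60%

Growth factor = (96.8/80.9)^(1/7) = (1.196539)^(1/7) = 1.025965
Growth rate = 1.025965 − 1 = 0.025965 = 2.5965%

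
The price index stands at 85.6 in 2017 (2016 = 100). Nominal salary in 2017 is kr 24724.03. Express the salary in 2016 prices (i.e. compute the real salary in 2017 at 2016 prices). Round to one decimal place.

28883.2

Real = Nominal ÷ (Index/100) = 24724.03 ÷ (85.6/100)
     = 24724.03 ÷ 0.856 = 28883.2126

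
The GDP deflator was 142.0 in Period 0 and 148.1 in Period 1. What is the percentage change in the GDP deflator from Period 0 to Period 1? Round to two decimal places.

Change = (148.1 − 142.0) / 142.0 × 100
       = 6.1 / 142.0 × 100 = 4.2958%

4.30%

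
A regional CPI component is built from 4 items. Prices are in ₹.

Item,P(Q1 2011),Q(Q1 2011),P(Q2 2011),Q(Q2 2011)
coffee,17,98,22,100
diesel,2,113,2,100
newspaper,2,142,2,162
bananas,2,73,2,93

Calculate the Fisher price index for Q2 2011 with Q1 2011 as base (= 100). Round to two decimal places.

120.92

Laspeyres component (base-period weights):
ΣP(Q2 2011)Q(Q1 2011) = 22×98 + 2×113 + 2×142 + 2×73 = 2156 + 226 + 284 + 146 = 2812
ΣP(Q1 2011)Q(Q1 2011) = 17×98 + 2×113 + 2×142 + 2×73 = 1666 + 226 + 284 + 146 = 2322
L = 2812 / 2322 × 100 = 121.1025
Paasche component (current-period weights):
ΣP(Q2 2011)Q(Q2 2011) = 22×100 + 2×100 + 2×162 + 2×93 = 2200 + 200 + 324 + 186 = 2910
ΣP(Q1 2011)Q(Q2 2011) = 17×100 + 2×100 + 2×162 + 2×93 = 1700 + 200 + 324 + 186 = 2410
P = 2910 / 2410 × 100 = 120.7469
Fisher = √(L × P) = √(121.1025 × 120.7469) = 120.9246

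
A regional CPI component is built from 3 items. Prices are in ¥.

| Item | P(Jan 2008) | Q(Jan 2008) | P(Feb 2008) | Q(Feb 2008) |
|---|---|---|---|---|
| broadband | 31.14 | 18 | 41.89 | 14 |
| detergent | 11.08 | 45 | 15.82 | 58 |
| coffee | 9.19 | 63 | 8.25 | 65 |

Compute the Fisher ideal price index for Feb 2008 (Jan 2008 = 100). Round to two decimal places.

Laspeyres component (base-period weights):
ΣP(Feb 2008)Q(Jan 2008) = 41.89×18 + 15.82×45 + 8.25×63 = 754.02 + 711.9 + 519.75 = 1985.67
ΣP(Jan 2008)Q(Jan 2008) = 31.14×18 + 11.08×45 + 9.19×63 = 560.52 + 498.6 + 578.97 = 1638.09
L = 1985.67 / 1638.09 × 100 = 121.2186
Paasche component (current-period weights):
ΣP(Feb 2008)Q(Feb 2008) = 41.89×14 + 15.82×58 + 8.25×65 = 586.46 + 917.56 + 536.25 = 2040.27
ΣP(Jan 2008)Q(Feb 2008) = 31.14×14 + 11.08×58 + 9.19×65 = 435.96 + 642.64 + 597.35 = 1675.95
P = 2040.27 / 1675.95 × 100 = 121.7381
Fisher = √(L × P) = √(121.2186 × 121.7381) = 121.4781

121.48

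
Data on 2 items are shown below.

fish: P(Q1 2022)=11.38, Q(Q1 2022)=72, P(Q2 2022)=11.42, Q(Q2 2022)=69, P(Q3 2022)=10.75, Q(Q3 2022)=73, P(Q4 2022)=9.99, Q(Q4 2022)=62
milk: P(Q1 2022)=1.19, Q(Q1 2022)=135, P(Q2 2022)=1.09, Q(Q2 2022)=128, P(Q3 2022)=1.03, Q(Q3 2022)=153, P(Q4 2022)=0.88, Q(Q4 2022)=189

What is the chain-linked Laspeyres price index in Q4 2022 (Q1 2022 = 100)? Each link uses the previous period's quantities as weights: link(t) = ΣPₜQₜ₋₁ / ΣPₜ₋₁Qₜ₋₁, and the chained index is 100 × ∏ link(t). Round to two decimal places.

Link Q1 2022→Q2 2022:
ΣP(Q2 2022)Q(Q1 2022) = 11.42×72 + 1.09×135 = 822.24 + 147.15 = 969.39
ΣP(Q1 2022)Q(Q1 2022) = 11.38×72 + 1.19×135 = 819.36 + 160.65 = 980.01
link = 969.39/980.01 = 0.989163
Link Q2 2022→Q3 2022:
ΣP(Q3 2022)Q(Q2 2022) = 10.75×69 + 1.03×128 = 741.75 + 131.84 = 873.59
ΣP(Q2 2022)Q(Q2 2022) = 11.42×69 + 1.09×128 = 787.98 + 139.52 = 927.5
link = 873.59/927.5 = 0.941876
Link Q3 2022→Q4 2022:
ΣP(Q4 2022)Q(Q3 2022) = 9.99×73 + 0.88×153 = 729.27 + 134.64 = 863.91
ΣP(Q3 2022)Q(Q3 2022) = 10.75×73 + 1.03×153 = 784.75 + 157.59 = 942.34
link = 863.91/942.34 = 0.916771
Chained index = 100 × 0.989163 × 0.941876 × 0.916771 = 85.4127

85.41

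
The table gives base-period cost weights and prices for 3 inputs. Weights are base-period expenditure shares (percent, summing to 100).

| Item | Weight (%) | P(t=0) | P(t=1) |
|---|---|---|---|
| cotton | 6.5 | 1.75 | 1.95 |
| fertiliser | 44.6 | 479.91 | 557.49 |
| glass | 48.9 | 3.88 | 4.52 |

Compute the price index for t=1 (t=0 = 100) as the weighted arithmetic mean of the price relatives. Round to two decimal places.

cotton: 6.5 × (1.95/1.75) = 6.5 × 1.114286 = 7.2429
fertiliser: 44.6 × (557.49/479.91) = 44.6 × 1.161655 = 51.8098
glass: 48.9 × (4.52/3.88) = 48.9 × 1.164948 = 56.9660
Index = Σ wᵢ·(p₁ᵢ/p₀ᵢ) = 7.2429 + 51.8098 + 56.9660 = 116.0187

116.02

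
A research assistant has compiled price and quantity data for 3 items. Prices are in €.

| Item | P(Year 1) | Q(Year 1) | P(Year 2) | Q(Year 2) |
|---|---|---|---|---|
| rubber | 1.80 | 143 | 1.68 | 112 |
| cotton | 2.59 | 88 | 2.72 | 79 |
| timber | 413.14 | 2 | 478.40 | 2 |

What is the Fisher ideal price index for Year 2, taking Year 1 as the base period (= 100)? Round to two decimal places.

Laspeyres component (base-period weights):
ΣP(Year 2)Q(Year 1) = 1.68×143 + 2.72×88 + 478.40×2 = 240.24 + 239.36 + 956.8 = 1436.4
ΣP(Year 1)Q(Year 1) = 1.80×143 + 2.59×88 + 413.14×2 = 257.4 + 227.92 + 826.28 = 1311.6
L = 1436.4 / 1311.6 × 100 = 109.5151
Paasche component (current-period weights):
ΣP(Year 2)Q(Year 2) = 1.68×112 + 2.72×79 + 478.40×2 = 188.16 + 214.88 + 956.8 = 1359.84
ΣP(Year 1)Q(Year 2) = 1.80×112 + 2.59×79 + 413.14×2 = 201.6 + 204.61 + 826.28 = 1232.49
P = 1359.84 / 1232.49 × 100 = 110.3327
Fisher = √(L × P) = √(109.5151 × 110.3327) = 109.9232

109.92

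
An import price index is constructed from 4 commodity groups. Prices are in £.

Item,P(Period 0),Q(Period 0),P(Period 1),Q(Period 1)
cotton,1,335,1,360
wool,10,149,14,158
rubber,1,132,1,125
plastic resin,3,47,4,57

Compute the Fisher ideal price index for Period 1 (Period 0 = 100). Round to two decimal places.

Laspeyres component (base-period weights):
ΣP(Period 1)Q(Period 0) = 1×335 + 14×149 + 1×132 + 4×47 = 335 + 2086 + 132 + 188 = 2741
ΣP(Period 0)Q(Period 0) = 1×335 + 10×149 + 1×132 + 3×47 = 335 + 1490 + 132 + 141 = 2098
L = 2741 / 2098 × 100 = 130.6482
Paasche component (current-period weights):
ΣP(Period 1)Q(Period 1) = 1×360 + 14×158 + 1×125 + 4×57 = 360 + 2212 + 125 + 228 = 2925
ΣP(Period 0)Q(Period 1) = 1×360 + 10×158 + 1×125 + 3×57 = 360 + 1580 + 125 + 171 = 2236
P = 2925 / 2236 × 100 = 130.8140
Fisher = √(L × P) = √(130.6482 × 130.8140) = 130.7311

130.73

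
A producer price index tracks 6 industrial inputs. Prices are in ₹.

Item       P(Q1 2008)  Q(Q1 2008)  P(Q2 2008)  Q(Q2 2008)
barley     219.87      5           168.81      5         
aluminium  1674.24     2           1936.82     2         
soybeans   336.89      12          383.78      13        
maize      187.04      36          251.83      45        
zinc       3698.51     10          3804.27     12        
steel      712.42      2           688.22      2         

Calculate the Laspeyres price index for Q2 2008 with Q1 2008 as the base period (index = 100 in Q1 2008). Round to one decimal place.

Laspeyres price index uses base-period quantities as weights.
ΣP(Q2 2008)·Q(Q1 2008) = 168.81×5 + 1936.82×2 + 383.78×12 + 251.83×36 + 3804.27×10 + 688.22×2 = 844.05 + 3873.64 + 4605.36 + 9065.88 + 38042.7 + 1376.44 = 57808.07
ΣP(Q1 2008)·Q(Q1 2008) = 219.87×5 + 1674.24×2 + 336.89×12 + 187.04×36 + 3698.51×10 + 712.42×2 = 1099.35 + 3348.48 + 4042.68 + 6733.44 + 36985.1 + 1424.84 = 53633.89
Index = 57808.07 / 53633.89 × 100 = 107.7827

107.8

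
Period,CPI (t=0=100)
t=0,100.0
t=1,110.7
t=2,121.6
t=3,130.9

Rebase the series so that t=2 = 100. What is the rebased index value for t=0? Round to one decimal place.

82.2

Rebased(t=0) = 100.0 / 121.6 × 100 = 82.2368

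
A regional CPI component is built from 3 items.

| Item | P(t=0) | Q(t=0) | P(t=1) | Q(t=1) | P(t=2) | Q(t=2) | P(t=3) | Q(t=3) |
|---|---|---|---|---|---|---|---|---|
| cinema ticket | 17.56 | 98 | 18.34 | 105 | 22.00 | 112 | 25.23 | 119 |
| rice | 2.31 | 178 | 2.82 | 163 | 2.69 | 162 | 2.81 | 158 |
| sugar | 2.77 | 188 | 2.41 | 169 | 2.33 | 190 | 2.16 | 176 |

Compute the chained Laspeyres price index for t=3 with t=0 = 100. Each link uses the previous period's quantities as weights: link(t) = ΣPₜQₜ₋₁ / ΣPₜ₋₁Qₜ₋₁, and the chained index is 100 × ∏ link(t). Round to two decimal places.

Link t=0→t=1:
ΣP(t=1)Q(t=0) = 18.34×98 + 2.82×178 + 2.41×188 = 1797.32 + 501.96 + 453.08 = 2752.36
ΣP(t=0)Q(t=0) = 17.56×98 + 2.31×178 + 2.77×188 = 1720.88 + 411.18 + 520.76 = 2652.82
link = 2752.36/2652.82 = 1.037522
Link t=1→t=2:
ΣP(t=2)Q(t=1) = 22.00×105 + 2.69×163 + 2.33×169 = 2310 + 438.47 + 393.77 = 3142.24
ΣP(t=1)Q(t=1) = 18.34×105 + 2.82×163 + 2.41×169 = 1925.7 + 459.66 + 407.29 = 2792.65
link = 3142.24/2792.65 = 1.125182
Link t=2→t=3:
ΣP(t=3)Q(t=2) = 25.23×112 + 2.81×162 + 2.16×190 = 2825.76 + 455.22 + 410.4 = 3691.38
ΣP(t=2)Q(t=2) = 22.00×112 + 2.69×162 + 2.33×190 = 2464 + 435.78 + 442.7 = 3342.48
link = 3691.38/3342.48 = 1.104384
Chained index = 100 × 1.037522 × 1.125182 × 1.104384 = 128.9259

128.93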